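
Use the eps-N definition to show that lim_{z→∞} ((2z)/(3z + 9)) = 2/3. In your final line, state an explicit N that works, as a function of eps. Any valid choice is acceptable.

Suppose eps > 0. We seek N > 0 such that z > N implies |(2z)/(3z + 9) − (2/3)| < eps.
(2z)/(3z + 9) − (2/3) = (3(2z) − 2(3z + 9)) / (3(3z + 9)) = -18/(3(3z + 9)).
For z > 0 we have 3z + 9 > 3z, so |(2z)/(3z + 9) − (2/3)| = 18/(3(3z + 9)) < 18/(3·3z) = 2/z.
Thus |(2z)/(3z + 9) − (2/3)| < eps whenever z > 2/eps.
Take N = 2/eps. If z > N then |(2z)/(3z + 9) − (2/3)| < 2/z < eps.

N = 2/eps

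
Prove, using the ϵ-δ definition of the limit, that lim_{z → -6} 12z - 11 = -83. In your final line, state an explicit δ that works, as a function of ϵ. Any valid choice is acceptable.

Let ϵ > 0. We need δ > 0 so that 0 < |z + 6| < δ implies |(12z - 11) + 83| < ϵ.
|(12z - 11) + 83| = |12z + 72| = 12|z + 6|.
So 12|z + 6| < ϵ exactly when |z + 6| < ϵ/12.
Take δ = ϵ/12. If 0 < |z + 6| < δ then |(12z - 11) + 83| = 12|z + 6| < 12·(ϵ/12) = ϵ.

δ = ϵ/12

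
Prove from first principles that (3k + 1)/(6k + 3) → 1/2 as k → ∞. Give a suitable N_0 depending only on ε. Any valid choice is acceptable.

N_0 = (1/12)/ε

Let ε > 0. For k ≥ 1, |(3k + 1)/(6k + 3) − (1/2)| = |-3|/(6(6k + 3)) = 3/(6(6k + 3)).
Since 6k + 3 ≥ 6k for k ≥ 1, this is ≤ 3/(6·6k) = (1/12)/k.
So |(3k + 1)/(6k + 3) − (1/2)| < ε whenever k > (1/12)/ε.
Take N_0 = (1/12)/ε. If k > N_0 then |(3k + 1)/(6k + 3) − (1/2)| ≤ (1/12)/k < ε.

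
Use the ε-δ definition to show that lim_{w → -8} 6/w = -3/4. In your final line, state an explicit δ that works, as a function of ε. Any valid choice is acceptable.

Let ε > 0. We seek δ > 0 such that 0 < |w + 8| < δ implies |6/w + 3/4| < ε.
|6/w + 3/4| = 6·|-8 − w|/(8·|w|) = 6|w + 8|/(8|w|).
Require δ ≤ 4 so that |w| > 8 − 4 = 4, hence 8|w| > 32.
Then |6/w + 3/4| < 6|w + 8|/32, which is < ε when |w + 8| < (16/3)ε.
Take δ = min(4, (16/3)ε). Then 0 < |w + 8| < δ gives both |w + 8| < 4 and |w + 8| < (16/3)ε, so |6/w + 3/4| < ε.

δ = min(4, (16/3)ε)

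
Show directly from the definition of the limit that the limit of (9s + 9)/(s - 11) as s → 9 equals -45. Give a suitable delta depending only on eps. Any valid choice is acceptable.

delta = min(1, (1/54)eps)

Let eps > 0 be given. We want delta > 0 with 0 < |s − 9| < delta ⇒ |(9s + 9)/(s - 11) + 45| < eps.
Combining over a common denominator, (9s + 9)/(s - 11) + 45 = [(9s + 9)·(-2) − 90·(s - 11)] / [(-2)·(s - 11)] = -108(s − 9) / ((-2)(s - 11)).
So |(9s + 9)/(s - 11) + 45| = 108|s − 9| / (2·|s − 11|).
Require delta ≤ 1, so |s − 11| ≥ |-2| − |s − 9| > 2 − 1 = 1.
Hence |(9s + 9)/(s - 11) + 45| < 108|s − 9|/(2·1) = 54|s − 9|, which is < eps once |s − 9| < (1/54)eps.
Take delta = min(1, (1/54)eps). Then 0 < |s − 9| < delta forces both bounds, so |(9s + 9)/(s - 11) + 45| < eps.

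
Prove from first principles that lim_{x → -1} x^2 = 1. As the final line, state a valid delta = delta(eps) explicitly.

Suppose eps > 0. We seek delta > 0 with 0 < |x + 1| < delta ⇒ |x^2 − 1| < eps.
Factor: x^2 − 1 = (x + 1)(x - 1), so |x^2 − 1| = |x + 1|·|x - 1|.
Impose delta ≤ 2 so that |x| < 3; then |x - 1| ≤ 4.
Hence |x^2 − 1| ≤ 4|x + 1|, which is < eps once |x + 1| < eps/4.
Take delta = min(2, eps/4). If 0 < |x + 1| < delta then both bounds hold and |x^2 − 1| ≤ 4|x + 1| < 4·(eps/4) = eps.

delta = min(2, eps/4)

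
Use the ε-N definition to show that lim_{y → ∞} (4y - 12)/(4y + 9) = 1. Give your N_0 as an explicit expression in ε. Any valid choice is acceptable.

Let ε > 0. We seek N_0 > 0 such that y > N_0 implies |(4y - 12)/(4y + 9) − 1| < ε.
(4y - 12)/(4y + 9) − 1 = (4(4y - 12) − 4(4y + 9)) / (4(4y + 9)) = -84/(4(4y + 9)).
For y > 0 we have 4y + 9 > 4y, so |(4y - 12)/(4y + 9) − 1| = 84/(4(4y + 9)) < 84/(4·4y) = (21/4)/y.
Thus |(4y - 12)/(4y + 9) − 1| < ε whenever y > (21/4)/ε.
Take N_0 = (21/4)/ε. If y > N_0 then |(4y - 12)/(4y + 9) − 1| < (21/4)/y < ε.

N_0 = (21/4)/ε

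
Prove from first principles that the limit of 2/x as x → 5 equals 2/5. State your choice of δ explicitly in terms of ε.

Fix ε > 0. We seek δ > 0 such that 0 < |x − 5| < δ implies |2/x − (2/5)| < ε.
|2/x − (2/5)| = 2·|5 − x|/(5·|x|) = 2|x − 5|/(5|x|).
Restrict δ ≤ 5/2. Then |x − 5| < 5/2 gives |x| > 5/2, so 5|x| > 25/2.
Then |2/x − (2/5)| < 2|x − 5|/(25/2), which is < ε when |x − 5| < (25/4)ε.
Take δ = min(5/2, (25/4)ε). Then 0 < |x − 5| < δ gives both |x − 5| < 5/2 and |x − 5| < (25/4)ε, so |2/x − (2/5)| < ε.

δ = min(5/2, (25/4)ε)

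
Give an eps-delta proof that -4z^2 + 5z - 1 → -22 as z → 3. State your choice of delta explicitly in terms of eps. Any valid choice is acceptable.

Let eps > 0 be given. We want delta > 0 such that 0 < |z − 3| < delta implies |(-4z^2 + 5z - 1) + 22| < eps.
(-4z^2 + 5z - 1) + 22 = -4z^2 + 5z + 21 = (z − 3)(-4z - 7).
So |(-4z^2 + 5z - 1) + 22| = |z − 3|·|-4z - 7|.
Assume first that |z − 3| < 1, so |z| < 4. Then |-4z - 7| ≤ 4·4 + 7 = 23.
Hence |(-4z^2 + 5z - 1) + 22| ≤ 23|z − 3| < eps provided |z − 3| < eps/23.
Take delta = min(1, eps/23). Then 0 < |z − 3| < delta gives both |z − 3| < 1 and |z − 3| < eps/23, so |(-4z^2 + 5z - 1) + 22| < eps.

delta = min(1, eps/23)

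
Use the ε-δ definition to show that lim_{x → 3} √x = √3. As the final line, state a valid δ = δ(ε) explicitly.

Let ε > 0. We want δ > 0 such that 0 < |x − 3| < δ implies |√x − √3| < ε.
Multiplying by the conjugate, |√x − √3| = |x − 3|/(√x + √3).
Restrict δ ≤ 3 so that |x − 3| < 3 forces x > 0, and then √x + √3 > √3.
Hence |√x − √3| < |x − 3|/√3, which is < ε once |x − 3| < √3·ε.
Take δ = min(3, √3·ε). If 0 < |x − 3| < δ then x > 0 and |√x − √3| < |x − 3|/√3 < ε.

δ = min(3, √3·ε)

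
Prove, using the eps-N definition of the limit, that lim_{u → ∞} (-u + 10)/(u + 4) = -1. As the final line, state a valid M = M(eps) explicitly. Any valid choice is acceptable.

Fix eps > 0. We seek M > 0 such that u > M implies |(-u + 10)/(u + 4) + 1| < eps.
(-u + 10)/(u + 4) + 1 = ((-u + 10) − (-1)(u + 4)) / ((u + 4)) = 14/((u + 4)).
For u > 0 we have u + 4 > u, so |(-u + 10)/(u + 4) + 1| = 14/((u + 4)) < 14/(u) = 14/u.
Thus |(-u + 10)/(u + 4) + 1| < eps whenever u > 14/eps.
Take M = 14/eps. If u > M then |(-u + 10)/(u + 4) + 1| < 14/u < eps.

M = 14/eps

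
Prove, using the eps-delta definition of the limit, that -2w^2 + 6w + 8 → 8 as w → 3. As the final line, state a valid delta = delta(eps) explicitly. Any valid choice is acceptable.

Let eps > 0. We want delta > 0 such that 0 < |w − 3| < delta implies |(-2w^2 + 6w + 8) − 8| < eps.
(-2w^2 + 6w + 8) − 8 = -2w^2 + 6w = (w − 3)(-2w).
So |(-2w^2 + 6w + 8) − 8| = |w − 3|·|-2w|.
Require delta ≤ 2. Then |w − 3| < 2 gives |w| < 5, and by the triangle inequality |-2w| ≤ 2·5 = 10.
Hence |(-2w^2 + 6w + 8) − 8| ≤ 10|w − 3| < eps provided |w − 3| < eps/10.
Take delta = min(2, eps/10). Then 0 < |w − 3| < delta gives both |w − 3| < 2 and |w − 3| < eps/10, so |(-2w^2 + 6w + 8) − 8| < eps.

delta = min(2, eps/10)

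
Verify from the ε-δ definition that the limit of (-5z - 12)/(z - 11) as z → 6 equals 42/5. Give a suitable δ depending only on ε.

Let ε > 0 be given. We want δ > 0 with 0 < |z − 6| < δ ⇒ |(-5z - 12)/(z - 11) − (42/5)| < ε.
Combining over a common denominator, (-5z - 12)/(z - 11) − (42/5) = [(-5z - 12)·(-5) − (-42)·(z - 11)] / [(-5)·(z - 11)] = 67(z − 6) / ((-5)(z - 11)).
So |(-5z - 12)/(z - 11) − (42/5)| = 67|z − 6| / (5·|z − 11|).
Restrict δ ≤ 5/2. Then |z − 6| < 5/2 gives |z − 11| = |(z − 6) + (-5)| ≥ 5 − 5/2 = 5/2.
Hence |(-5z - 12)/(z - 11) − (42/5)| < 67|z − 6|/(5·(5/2)) = (134/25)|z − 6|, which is < ε once |z − 6| < (25/134)ε.
Take δ = min(5/2, (25/134)ε). Then 0 < |z − 6| < δ forces both bounds, so |(-5z - 12)/(z - 11) − (42/5)| < ε.

δ = min(5/2, (25/134)ε)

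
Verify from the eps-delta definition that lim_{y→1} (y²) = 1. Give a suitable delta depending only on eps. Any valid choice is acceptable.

Fix eps > 0. We seek delta > 0 with 0 < |y − 1| < delta ⇒ |y² − 1| < eps.
Factor: y² − 1 = (y − 1)(y + 1), so |y² − 1| = |y − 1|·|y + 1|.
Impose delta ≤ 1 so that |y| < 2; then |y + 1| ≤ 3.
Hence |y² − 1| ≤ 3|y − 1|, which is < eps once |y − 1| < eps/3.
Take delta = min(1, eps/3). If 0 < |y − 1| < delta then both bounds hold and |y² − 1| ≤ 3|y − 1| < 3·(eps/3) = eps.

delta = min(1, eps/3)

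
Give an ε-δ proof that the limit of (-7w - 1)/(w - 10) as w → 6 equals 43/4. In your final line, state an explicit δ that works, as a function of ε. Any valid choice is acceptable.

Let ε > 0 be given. We want δ > 0 with 0 < |w − 6| < δ ⇒ |(-7w - 1)/(w - 10) − (43/4)| < ε.
Combining over a common denominator, (-7w - 1)/(w - 10) − (43/4) = [(-7w - 1)·(-4) − (-43)·(w - 10)] / [(-4)·(w - 10)] = 71(w − 6) / ((-4)(w - 10)).
So |(-7w - 1)/(w - 10) − (43/4)| = 71|w − 6| / (4·|w − 10|).
Require δ ≤ 2, so |w − 10| ≥ |-4| − |w − 6| > 4 − 2 = 2.
Hence |(-7w - 1)/(w - 10) − (43/4)| < 71|w − 6|/(4·2) = (71/8)|w − 6|, which is < ε once |w − 6| < (8/71)ε.
Take δ = min(2, (8/71)ε). Then 0 < |w − 6| < δ forces both bounds, so |(-7w - 1)/(w - 10) − (43/4)| < ε.

δ = min(2, (8/71)ε)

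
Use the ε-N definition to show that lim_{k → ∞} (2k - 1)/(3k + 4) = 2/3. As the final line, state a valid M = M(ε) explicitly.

Suppose ε > 0. For k ≥ 1, |(2k - 1)/(3k + 4) − (2/3)| = |-11|/(3(3k + 4)) = 11/(3(3k + 4)).
Since 3k + 4 ≥ 3k for k ≥ 1, this is ≤ 11/(3·3k) = (11/9)/k.
So |(2k - 1)/(3k + 4) − (2/3)| < ε whenever k > (11/9)/ε.
Take M = (11/9)/ε. If k > M then |(2k - 1)/(3k + 4) − (2/3)| ≤ (11/9)/k < ε.

M = (11/9)/ε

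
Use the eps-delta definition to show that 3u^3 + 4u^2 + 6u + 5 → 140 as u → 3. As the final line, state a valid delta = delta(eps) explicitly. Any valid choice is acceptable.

Fix eps > 0. We want delta > 0 such that 0 < |u − 3| < delta implies |(3u^3 + 4u^2 + 6u + 5) − 140| < eps.
(3u^3 + 4u^2 + 6u + 5) − 140 = 3u^3 + 4u^2 + 6u - 135 = (u − 3)(3u^2 + 13u + 45).
So |(3u^3 + 4u^2 + 6u + 5) − 140| = |u − 3|·|3u^2 + 13u + 45|.
Assume first that |u − 3| < 1, so |u| < 4. Then |3u^2 + 13u + 45| ≤ 3·4^2 + 13·4 + 45 = 145.
Hence |(3u^3 + 4u^2 + 6u + 5) − 140| ≤ 145|u − 3| < eps provided |u − 3| < eps/145.
Choosing delta = min(1, eps/145) ensures both conditions, hence |(3u^3 + 4u^2 + 6u + 5) − 140| < eps.

delta = min(1, eps/145)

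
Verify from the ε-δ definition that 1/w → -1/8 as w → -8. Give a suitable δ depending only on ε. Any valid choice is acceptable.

δ = min(4, 32ε)

Suppose ε > 0. We seek δ > 0 such that 0 < |w + 8| < δ implies |1/w + 1/8| < ε.
|1/w + 1/8| = |-8 − w|/(8·|w|) = |w + 8|/(8|w|).
Restrict δ ≤ 4. Then |w + 8| < 4 gives |w| > 4, so 8|w| > 32.
Then |1/w + 1/8| < |w + 8|/32, which is < ε when |w + 8| < 32ε.
Take δ = min(4, 32ε). Then 0 < |w + 8| < δ gives both |w + 8| < 4 and |w + 8| < 32ε, so |1/w + 1/8| < ε.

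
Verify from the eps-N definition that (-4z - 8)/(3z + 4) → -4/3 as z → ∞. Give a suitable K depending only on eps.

K = (8/9)/eps

Fix eps > 0. We seek K > 0 such that z > K implies |(-4z - 8)/(3z + 4) + 4/3| < eps.
(-4z - 8)/(3z + 4) + 4/3 = (3(-4z - 8) − (-4)(3z + 4)) / (3(3z + 4)) = -8/(3(3z + 4)).
For z > 0 we have 3z + 4 > 3z, so |(-4z - 8)/(3z + 4) + 4/3| = 8/(3(3z + 4)) < 8/(3·3z) = (8/9)/z.
Thus |(-4z - 8)/(3z + 4) + 4/3| < eps whenever z > (8/9)/eps.
Take K = (8/9)/eps. If z > K then |(-4z - 8)/(3z + 4) + 4/3| < (8/9)/z < eps.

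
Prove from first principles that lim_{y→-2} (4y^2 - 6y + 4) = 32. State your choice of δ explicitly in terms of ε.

δ = min(1, ε/26)

Suppose ε > 0. We want δ > 0 such that 0 < |y + 2| < δ implies |(4y^2 - 6y + 4) − 32| < ε.
(4y^2 - 6y + 4) − 32 = 4y^2 - 6y - 28 = (y + 2)(4y - 14).
So |(4y^2 - 6y + 4) − 32| = |y + 2|·|4y - 14|.
Require δ ≤ 1. Then |y + 2| < 1 gives |y| < 3, and by the triangle inequality |4y - 14| ≤ 4·3 + 14 = 26.
Hence |(4y^2 - 6y + 4) − 32| ≤ 26|y + 2| < ε provided |y + 2| < ε/26.
Take δ = min(1, ε/26). Then 0 < |y + 2| < δ gives both |y + 2| < 1 and |y + 2| < ε/26, so |(4y^2 - 6y + 4) − 32| < ε.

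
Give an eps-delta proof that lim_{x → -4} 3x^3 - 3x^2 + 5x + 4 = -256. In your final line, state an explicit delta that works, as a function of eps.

delta = min(1, eps/215)

Let eps > 0. We want delta > 0 such that 0 < |x + 4| < delta implies |(3x^3 - 3x^2 + 5x + 4) + 256| < eps.
(3x^3 - 3x^2 + 5x + 4) + 256 = 3x^3 - 3x^2 + 5x + 260 = (x + 4)(3x^2 - 15x + 65).
So |(3x^3 - 3x^2 + 5x + 4) + 256| = |x + 4|·|3x^2 - 15x + 65|.
Assume first that |x + 4| < 1, so |x| < 5. Then |3x^2 - 15x + 65| ≤ 3·5^2 + 15·5 + 65 = 215.
Hence |(3x^3 - 3x^2 + 5x + 4) + 256| ≤ 215|x + 4| < eps provided |x + 4| < eps/215.
Take delta = min(1, eps/215). Then 0 < |x + 4| < delta gives both |x + 4| < 1 and |x + 4| < eps/215, so |(3x^3 - 3x^2 + 5x + 4) + 256| < eps.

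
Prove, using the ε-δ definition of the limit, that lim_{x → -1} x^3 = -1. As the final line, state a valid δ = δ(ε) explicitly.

δ = min(1, ε/7)

Fix ε > 0. We seek δ > 0 with 0 < |x + 1| < δ ⇒ |x^3 + 1| < ε.
Factor: x^3 + 1 = (x + 1)(x^2 - x + 1), so |x^3 + 1| = |x + 1|·|x^2 - x + 1|.
Restrict δ ≤ 1. Then |x + 1| < 1 gives |x| < 2, so by the triangle inequality |x^2 - x + 1| ≤ 2^2 + 2 + 1 = 7.
Hence |x^3 + 1| ≤ 7|x + 1|, which is < ε once |x + 1| < ε/7.
Take δ = min(1, ε/7). If 0 < |x + 1| < δ then both bounds hold and |x^3 + 1| ≤ 7|x + 1| < 7·(ε/7) = ε.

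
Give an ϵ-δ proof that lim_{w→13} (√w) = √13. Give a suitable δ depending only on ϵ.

Let ϵ > 0. We want δ > 0 such that 0 < |w − 13| < δ implies |√w − √13| < ϵ.
Multiplying by the conjugate, |√w − √13| = |w − 13|/(√w + √13).
Restrict δ ≤ 13 so that |w − 13| < 13 forces w > 0, and then √w + √13 > √13.
Hence |√w − √13| < |w − 13|/√13, which is < ϵ once |w − 13| < √13·ϵ.
Take δ = min(13, √13·ϵ). If 0 < |w − 13| < δ then w > 0 and |√w − √13| < |w − 13|/√13 < ϵ.

δ = min(13, √13·ϵ)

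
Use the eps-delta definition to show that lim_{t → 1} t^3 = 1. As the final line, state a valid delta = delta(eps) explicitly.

Fix eps > 0. We seek delta > 0 with 0 < |t − 1| < delta ⇒ |t^3 − 1| < eps.
Factor: t^3 − 1 = (t − 1)(t^2 + t + 1), so |t^3 − 1| = |t − 1|·|t^2 + t + 1|.
Restrict delta ≤ 1. Then |t − 1| < 1 gives |t| < 2, so by the triangle inequality |t^2 + t + 1| ≤ 2^2 + 2 + 1 = 7.
Hence |t^3 − 1| ≤ 7|t − 1|, which is < eps once |t − 1| < eps/7.
Take delta = min(1, eps/7). If 0 < |t − 1| < delta then both bounds hold and |t^3 − 1| ≤ 7|t − 1| < 7·(eps/7) = eps.

delta = min(1, eps/7)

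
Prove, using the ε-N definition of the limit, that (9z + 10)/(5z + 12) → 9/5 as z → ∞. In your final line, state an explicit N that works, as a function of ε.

Suppose ε > 0. We seek N > 0 such that z > N implies |(9z + 10)/(5z + 12) − (9/5)| < ε.
(9z + 10)/(5z + 12) − (9/5) = (5(9z + 10) − 9(5z + 12)) / (5(5z + 12)) = -58/(5(5z + 12)).
For z > 0 we have 5z + 12 > 5z, so |(9z + 10)/(5z + 12) − (9/5)| = 58/(5(5z + 12)) < 58/(5·5z) = (58/25)/z.
Thus |(9z + 10)/(5z + 12) − (9/5)| < ε whenever z > (58/25)/ε.
Take N = (58/25)/ε. If z > N then |(9z + 10)/(5z + 12) − (9/5)| < (58/25)/z < ε.

N = (58/25)/ε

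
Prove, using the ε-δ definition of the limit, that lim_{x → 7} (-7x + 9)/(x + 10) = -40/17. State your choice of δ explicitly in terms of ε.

Let ε > 0 be given. We want δ > 0 with 0 < |x − 7| < δ ⇒ |(-7x + 9)/(x + 10) + 40/17| < ε.
Combining over a common denominator, (-7x + 9)/(x + 10) + 40/17 = [(-7x + 9)·17 − (-40)·(x + 10)] / [17·(x + 10)] = -79(x − 7) / (17(x + 10)).
So |(-7x + 9)/(x + 10) + 40/17| = 79|x − 7| / (17·|x + 10|).
Require δ ≤ 17/2, so |x + 10| ≥ |17| − |x − 7| > 17 − 17/2 = 17/2.
Hence |(-7x + 9)/(x + 10) + 40/17| < 79|x − 7|/(17·(17/2)) = (158/289)|x − 7|, which is < ε once |x − 7| < (289/158)ε.
Take δ = min(17/2, (289/158)ε). Then 0 < |x − 7| < δ forces both bounds, so |(-7x + 9)/(x + 10) + 40/17| < ε.

δ = min(17/2, (289/158)ε)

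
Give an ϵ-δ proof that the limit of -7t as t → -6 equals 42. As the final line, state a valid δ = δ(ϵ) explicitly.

δ = ϵ/7

Let ϵ > 0 be given. We need δ > 0 so that 0 < |t + 6| < δ implies |(-7t) − 42| < ϵ.
|(-7t) − 42| = |-7t - 42| = 7|t + 6|.
Thus it suffices that |t + 6| < ϵ/7.
Take δ = ϵ/7. If 0 < |t + 6| < δ then |(-7t) − 42| = 7|t + 6| < 7·(ϵ/7) = ϵ.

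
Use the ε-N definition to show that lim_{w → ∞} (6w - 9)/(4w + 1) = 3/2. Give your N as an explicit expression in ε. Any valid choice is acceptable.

N = (21/8)/ε

Let ε > 0 be given. We seek N > 0 such that w > N implies |(6w - 9)/(4w + 1) − (3/2)| < ε.
(6w - 9)/(4w + 1) − (3/2) = (4(6w - 9) − 6(4w + 1)) / (4(4w + 1)) = -42/(4(4w + 1)).
For w > 0 we have 4w + 1 > 4w, so |(6w - 9)/(4w + 1) − (3/2)| = 42/(4(4w + 1)) < 42/(4·4w) = (21/8)/w.
Thus |(6w - 9)/(4w + 1) − (3/2)| < ε whenever w > (21/8)/ε.
Take N = (21/8)/ε. If w > N then |(6w - 9)/(4w + 1) − (3/2)| < (21/8)/w < ε.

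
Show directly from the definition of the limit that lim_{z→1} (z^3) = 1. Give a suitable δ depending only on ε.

δ = min(2, ε/13)

Fix ε > 0. We seek δ > 0 with 0 < |z − 1| < δ ⇒ |z^3 − 1| < ε.
Factor: z^3 − 1 = (z − 1)(z^2 + z + 1), so |z^3 − 1| = |z − 1|·|z^2 + z + 1|.
Impose δ ≤ 2 so that |z| < 3; then |z^2 + z + 1| ≤ 13.
Hence |z^3 − 1| ≤ 13|z − 1|, which is < ε once |z − 1| < ε/13.
Take δ = min(2, ε/13). If 0 < |z − 1| < δ then both bounds hold and |z^3 − 1| ≤ 13|z − 1| < 13·(ε/13) = ε.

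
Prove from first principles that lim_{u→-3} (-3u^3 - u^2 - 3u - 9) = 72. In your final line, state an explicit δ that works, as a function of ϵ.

Suppose ϵ > 0. We want δ > 0 such that 0 < |u + 3| < δ implies |(-3u^3 - u^2 - 3u - 9) − 72| < ϵ.
(-3u^3 - u^2 - 3u - 9) − 72 = -3u^3 - u^2 - 3u - 81 = (u + 3)(-3u^2 + 8u - 27).
So |(-3u^3 - u^2 - 3u - 9) − 72| = |u + 3|·|-3u^2 + 8u - 27|.
Require δ ≤ 1. Then |u + 3| < 1 gives |u| < 4, and by the triangle inequality |-3u^2 + 8u - 27| ≤ 3·4^2 + 8·4 + 27 = 107.
Hence |(-3u^3 - u^2 - 3u - 9) − 72| ≤ 107|u + 3| < ϵ provided |u + 3| < ϵ/107.
Take δ = min(1, ϵ/107). Then 0 < |u + 3| < δ gives both |u + 3| < 1 and |u + 3| < ϵ/107, so |(-3u^3 - u^2 - 3u - 9) − 72| < ϵ.

δ = min(1, ϵ/107)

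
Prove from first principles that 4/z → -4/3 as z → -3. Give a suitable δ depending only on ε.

Suppose ε > 0. We seek δ > 0 such that 0 < |z + 3| < δ implies |4/z + 4/3| < ε.
|4/z + 4/3| = 4·|-3 − z|/(3·|z|) = 4|z + 3|/(3|z|).
Require δ ≤ 3/2 so that |z| > 3 − 3/2 = 3/2, hence 3|z| > 9/2.
Then |4/z + 4/3| < 4|z + 3|/(9/2), which is < ε when |z + 3| < (9/8)ε.
Take δ = min(3/2, (9/8)ε). Then 0 < |z + 3| < δ gives both |z + 3| < 3/2 and |z + 3| < (9/8)ε, so |4/z + 4/3| < ε.

δ = min(3/2, (9/8)ε)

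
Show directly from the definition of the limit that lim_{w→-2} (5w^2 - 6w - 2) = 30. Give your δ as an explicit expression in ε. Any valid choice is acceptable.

Suppose ε > 0. We want δ > 0 such that 0 < |w + 2| < δ implies |(5w^2 - 6w - 2) − 30| < ε.
(5w^2 - 6w - 2) − 30 = 5w^2 - 6w - 32 = (w + 2)(5w - 16).
So |(5w^2 - 6w - 2) − 30| = |w + 2|·|5w - 16|.
Require δ ≤ 1. Then |w + 2| < 1 gives |w| < 3, and by the triangle inequality |5w - 16| ≤ 5·3 + 16 = 31.
Hence |(5w^2 - 6w - 2) − 30| ≤ 31|w + 2| < ε provided |w + 2| < ε/31.
Choosing δ = min(1, ε/31) ensures both conditions, hence |(5w^2 - 6w - 2) − 30| < ε.

δ = min(1, ε/31)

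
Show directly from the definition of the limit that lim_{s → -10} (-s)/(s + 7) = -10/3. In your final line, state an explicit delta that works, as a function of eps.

Let eps > 0 be given. We want delta > 0 with 0 < |s + 10| < delta ⇒ |(-s)/(s + 7) + 10/3| < eps.
Combining over a common denominator, (-s)/(s + 7) + 10/3 = [(-s)·(-3) − 10·(s + 7)] / [(-3)·(s + 7)] = -7(s + 10) / ((-3)(s + 7)).
So |(-s)/(s + 7) + 10/3| = 7|s + 10| / (3·|s + 7|).
Require delta ≤ 3/2, so |s + 7| ≥ |-3| − |s + 10| > 3 − 3/2 = 3/2.
Hence |(-s)/(s + 7) + 10/3| < 7|s + 10|/(3·(3/2)) = (14/9)|s + 10|, which is < eps once |s + 10| < (9/14)eps.
Take delta = min(3/2, (9/14)eps). Then 0 < |s + 10| < delta forces both bounds, so |(-s)/(s + 7) + 10/3| < eps.

delta = min(3/2, (9/14)eps)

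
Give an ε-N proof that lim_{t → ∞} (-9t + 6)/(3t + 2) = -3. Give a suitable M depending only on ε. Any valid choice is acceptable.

M = 4/ε

Let ε > 0 be given. We seek M > 0 such that t > M implies |(-9t + 6)/(3t + 2) + 3| < ε.
(-9t + 6)/(3t + 2) + 3 = (3(-9t + 6) − (-9)(3t + 2)) / (3(3t + 2)) = 36/(3(3t + 2)).
For t > 0 we have 3t + 2 > 3t, so |(-9t + 6)/(3t + 2) + 3| = 36/(3(3t + 2)) < 36/(3·3t) = 4/t.
Thus |(-9t + 6)/(3t + 2) + 3| < ε whenever t > 4/ε.
Take M = 4/ε. If t > M then |(-9t + 6)/(3t + 2) + 3| < 4/t < ε.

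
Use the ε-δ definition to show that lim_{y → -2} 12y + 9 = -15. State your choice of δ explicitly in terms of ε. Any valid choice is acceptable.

Let ε > 0. We need δ > 0 so that 0 < |y + 2| < δ implies |(12y + 9) + 15| < ε.
|(12y + 9) + 15| = |12y + 24| = 12|y + 2|.
So 12|y + 2| < ε exactly when |y + 2| < ε/12.
Take δ = ε/12. If 0 < |y + 2| < δ then |(12y + 9) + 15| = 12|y + 2| < 12·(ε/12) = ε.

δ = ε/12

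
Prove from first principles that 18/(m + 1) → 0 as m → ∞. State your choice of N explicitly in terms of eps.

N = 18/eps

Let eps > 0. For m ≥ 1, |18/(m + 1) − 0| = 18/(m + 1) ≤ 18/m.
We need 18/m < eps, i.e. m > 18/eps.
Take N = 18/eps. If m > N then |18/(m + 1)| ≤ 18/m < eps.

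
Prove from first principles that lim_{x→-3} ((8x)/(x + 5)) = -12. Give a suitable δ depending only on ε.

Let ε > 0. We want δ > 0 with 0 < |x + 3| < δ ⇒ |(8x)/(x + 5) + 12| < ε.
Combining over a common denominator, (8x)/(x + 5) + 12 = [(8x)·2 − (-24)·(x + 5)] / [2·(x + 5)] = 40(x + 3) / (2(x + 5)).
So |(8x)/(x + 5) + 12| = 40|x + 3| / (2·|x + 5|).
Restrict δ ≤ 1. Then |x + 3| < 1 gives |x + 5| = |(x + 3) + 2| ≥ 2 − 1 = 1.
Hence |(8x)/(x + 5) + 12| < 40|x + 3|/(2·1) = 20|x + 3|, which is < ε once |x + 3| < (1/20)ε.
Take δ = min(1, (1/20)ε). Then 0 < |x + 3| < δ forces both bounds, so |(8x)/(x + 5) + 12| < ε.

δ = min(1, (1/20)ε)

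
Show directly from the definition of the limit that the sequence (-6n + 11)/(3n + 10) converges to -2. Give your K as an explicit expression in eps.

Let eps > 0 be given. For n ≥ 1, |(-6n + 11)/(3n + 10) + 2| = |93|/(3(3n + 10)) = 93/(3(3n + 10)).
Since 3n + 10 ≥ 3n for n ≥ 1, this is ≤ 93/(3·3n) = (31/3)/n.
So |(-6n + 11)/(3n + 10) + 2| < eps whenever n > (31/3)/eps.
Take K = (31/3)/eps. If n > K then |(-6n + 11)/(3n + 10) + 2| ≤ (31/3)/n < eps.

K = (31/3)/eps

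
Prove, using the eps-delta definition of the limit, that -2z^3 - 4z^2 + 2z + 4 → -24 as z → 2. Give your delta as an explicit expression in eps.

Fix eps > 0. We want delta > 0 such that 0 < |z − 2| < delta implies |(-2z^3 - 4z^2 + 2z + 4) + 24| < eps.
(-2z^3 - 4z^2 + 2z + 4) + 24 = -2z^3 - 4z^2 + 2z + 28 = (z − 2)(-2z^2 - 8z - 14).
So |(-2z^3 - 4z^2 + 2z + 4) + 24| = |z − 2|·|-2z^2 - 8z - 14|.
Require delta ≤ 1. Then |z − 2| < 1 gives |z| < 3, and by the triangle inequality |-2z^2 - 8z - 14| ≤ 2·3^2 + 8·3 + 14 = 56.
Hence |(-2z^3 - 4z^2 + 2z + 4) + 24| ≤ 56|z − 2| < eps provided |z − 2| < eps/56.
Take delta = min(1, eps/56). Then 0 < |z − 2| < delta gives both |z − 2| < 1 and |z − 2| < eps/56, so |(-2z^3 - 4z^2 + 2z + 4) + 24| < eps.

delta = min(1, eps/56)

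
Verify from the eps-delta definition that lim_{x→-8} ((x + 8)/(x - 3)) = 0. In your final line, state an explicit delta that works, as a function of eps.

Fix eps > 0. We want delta > 0 with 0 < |x + 8| < delta ⇒ |(x + 8)/(x - 3) − 0| < eps.
Combining over a common denominator, (x + 8)/(x - 3) − 0 = [(x + 8)·(-11) − 0·(x - 3)] / [(-11)·(x - 3)] = -11(x + 8) / ((-11)(x - 3)).
So |(x + 8)/(x - 3) − 0| = 11|x + 8| / (11·|x − 3|).
Restrict delta ≤ 11/2. Then |x + 8| < 11/2 gives |x − 3| = |(x + 8) + (-11)| ≥ 11 − 11/2 = 11/2.
Hence |(x + 8)/(x - 3) − 0| < 11|x + 8|/(11·(11/2)) = (2/11)|x + 8|, which is < eps once |x + 8| < (11/2)eps.
Take delta = min(11/2, (11/2)eps). Then 0 < |x + 8| < delta forces both bounds, so |(x + 8)/(x - 3) − 0| < eps.

delta = min(11/2, (11/2)eps)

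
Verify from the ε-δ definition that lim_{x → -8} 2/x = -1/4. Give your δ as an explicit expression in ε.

δ = min(4, 16ε)

Suppose ε > 0. We seek δ > 0 such that 0 < |x + 8| < δ implies |2/x + 1/4| < ε.
|2/x + 1/4| = 2·|-8 − x|/(8·|x|) = 2|x + 8|/(8|x|).
Require δ ≤ 4 so that |x| > 8 − 4 = 4, hence 8|x| > 32.
Then |2/x + 1/4| < 2|x + 8|/32, which is < ε when |x + 8| < 16ε.
Take δ = min(4, 16ε). Then 0 < |x + 8| < δ gives both |x + 8| < 4 and |x + 8| < 16ε, so |2/x + 1/4| < ε.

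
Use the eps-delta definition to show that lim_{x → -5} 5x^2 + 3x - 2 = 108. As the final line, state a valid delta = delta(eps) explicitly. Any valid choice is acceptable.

delta = min(1, eps/52)

Fix eps > 0. We want delta > 0 such that 0 < |x + 5| < delta implies |(5x^2 + 3x - 2) − 108| < eps.
(5x^2 + 3x - 2) − 108 = 5x^2 + 3x - 110 = (x + 5)(5x - 22).
So |(5x^2 + 3x - 2) − 108| = |x + 5|·|5x - 22|.
Assume first that |x + 5| < 1, so |x| < 6. Then |5x - 22| ≤ 5·6 + 22 = 52.
Hence |(5x^2 + 3x - 2) − 108| ≤ 52|x + 5| < eps provided |x + 5| < eps/52.
Take delta = min(1, eps/52). Then 0 < |x + 5| < delta gives both |x + 5| < 1 and |x + 5| < eps/52, so |(5x^2 + 3x - 2) − 108| < eps.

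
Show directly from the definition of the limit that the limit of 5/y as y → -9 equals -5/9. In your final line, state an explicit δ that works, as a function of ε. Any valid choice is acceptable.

δ = min(9/2, (81/10)ε)

Let ε > 0. We seek δ > 0 such that 0 < |y + 9| < δ implies |5/y + 5/9| < ε.
|5/y + 5/9| = 5·|-9 − y|/(9·|y|) = 5|y + 9|/(9|y|).
Require δ ≤ 9/2 so that |y| > 9 − 9/2 = 9/2, hence 9|y| > 81/2.
Then |5/y + 5/9| < 5|y + 9|/(81/2), which is < ε when |y + 9| < (81/10)ε.
Take δ = min(9/2, (81/10)ε). Then 0 < |y + 9| < δ gives both |y + 9| < 9/2 and |y + 9| < (81/10)ε, so |5/y + 5/9| < ε.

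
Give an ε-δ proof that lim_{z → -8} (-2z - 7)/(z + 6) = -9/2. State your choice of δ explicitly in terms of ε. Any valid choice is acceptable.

δ = min(1, (2/5)ε)

Let ε > 0. We want δ > 0 with 0 < |z + 8| < δ ⇒ |(-2z - 7)/(z + 6) + 9/2| < ε.
Combining over a common denominator, (-2z - 7)/(z + 6) + 9/2 = [(-2z - 7)·(-2) − 9·(z + 6)] / [(-2)·(z + 6)] = -5(z + 8) / ((-2)(z + 6)).
So |(-2z - 7)/(z + 6) + 9/2| = 5|z + 8| / (2·|z + 6|).
Restrict δ ≤ 1. Then |z + 8| < 1 gives |z + 6| = |(z + 8) + (-2)| ≥ 2 − 1 = 1.
Hence |(-2z - 7)/(z + 6) + 9/2| < 5|z + 8|/(2·1) = (5/2)|z + 8|, which is < ε once |z + 8| < (2/5)ε.
Take δ = min(1, (2/5)ε). Then 0 < |z + 8| < δ forces both bounds, so |(-2z - 7)/(z + 6) + 9/2| < ε.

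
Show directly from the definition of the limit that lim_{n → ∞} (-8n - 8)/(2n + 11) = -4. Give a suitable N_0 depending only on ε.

Suppose ε > 0. For n ≥ 1, |(-8n - 8)/(2n + 11) + 4| = |72|/(2(2n + 11)) = 72/(2(2n + 11)).
Since 2n + 11 ≥ 2n for n ≥ 1, this is ≤ 72/(2·2n) = 18/n.
So |(-8n - 8)/(2n + 11) + 4| < ε whenever n > 18/ε.
Take N_0 = 18/ε. If n > N_0 then |(-8n - 8)/(2n + 11) + 4| ≤ 18/n < ε.

N_0 = 18/ε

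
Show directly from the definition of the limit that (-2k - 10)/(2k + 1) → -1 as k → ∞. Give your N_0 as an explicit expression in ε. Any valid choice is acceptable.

Suppose ε > 0. For k ≥ 1, |(-2k - 10)/(2k + 1) + 1| = |-18|/(2(2k + 1)) = 18/(2(2k + 1)).
Since 2k + 1 ≥ 2k for k ≥ 1, this is ≤ 18/(2·2k) = (9/2)/k.
So |(-2k - 10)/(2k + 1) + 1| < ε whenever k > (9/2)/ε.
Take N_0 = (9/2)/ε. If k > N_0 then |(-2k - 10)/(2k + 1) + 1| ≤ (9/2)/k < ε.

N_0 = (9/2)/ε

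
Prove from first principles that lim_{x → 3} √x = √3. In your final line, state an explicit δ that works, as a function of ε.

δ = min(3, √3·ε)

Let ε > 0 be given. We want δ > 0 such that 0 < |x − 3| < δ implies |√x − √3| < ε.
Rationalise: √x − √3 = (x − 3)/(√x + √3), so |√x − √3| = |x − 3|/(√x + √3).
Restrict δ ≤ 3 so that |x − 3| < 3 forces x > 0, and then √x + √3 > √3.
Hence |√x − √3| < |x − 3|/√3, which is < ε once |x − 3| < √3·ε.
Take δ = min(3, √3·ε). If 0 < |x − 3| < δ then x > 0 and |√x − √3| < |x − 3|/√3 < ε.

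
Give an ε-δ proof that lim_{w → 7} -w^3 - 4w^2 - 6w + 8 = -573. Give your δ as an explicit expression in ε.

δ = min(1, ε/235)

Let ε > 0. We want δ > 0 such that 0 < |w − 7| < δ implies |(-w^3 - 4w^2 - 6w + 8) + 573| < ε.
(-w^3 - 4w^2 - 6w + 8) + 573 = -w^3 - 4w^2 - 6w + 581 = (w − 7)(-w^2 - 11w - 83).
So |(-w^3 - 4w^2 - 6w + 8) + 573| = |w − 7|·|-w^2 - 11w - 83|.
Require δ ≤ 1. Then |w − 7| < 1 gives |w| < 8, and by the triangle inequality |-w^2 - 11w - 83| ≤ 8^2 + 11·8 + 83 = 235.
Hence |(-w^3 - 4w^2 - 6w + 8) + 573| ≤ 235|w − 7| < ε provided |w − 7| < ε/235.
Take δ = min(1, ε/235). Then 0 < |w − 7| < δ gives both |w − 7| < 1 and |w − 7| < ε/235, so |(-w^3 - 4w^2 - 6w + 8) + 573| < ε.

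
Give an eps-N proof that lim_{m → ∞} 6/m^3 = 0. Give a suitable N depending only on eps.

Suppose eps > 0. For m ≥ 1, |6/m^3 − 0| = 6/m^3.
6/m^3 < eps ⇔ m^3 > 6/eps ⇔ m > (6/eps)^{1/3}.
Take N = (6/eps)^{1/3}. Then m > N implies 6/m^3 < eps.

N = (6/eps)^{1/3}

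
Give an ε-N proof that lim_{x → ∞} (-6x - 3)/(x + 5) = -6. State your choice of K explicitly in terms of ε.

Let ε > 0 be given. We seek K > 0 such that x > K implies |(-6x - 3)/(x + 5) + 6| < ε.
(-6x - 3)/(x + 5) + 6 = ((-6x - 3) − (-6)(x + 5)) / ((x + 5)) = 27/((x + 5)).
For x > 0 we have x + 5 > x, so |(-6x - 3)/(x + 5) + 6| = 27/((x + 5)) < 27/(x) = 27/x.
Thus |(-6x - 3)/(x + 5) + 6| < ε whenever x > 27/ε.
Take K = 27/ε. If x > K then |(-6x - 3)/(x + 5) + 6| < 27/x < ε.

K = 27/ε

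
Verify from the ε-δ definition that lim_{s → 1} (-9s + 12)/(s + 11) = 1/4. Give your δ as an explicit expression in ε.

δ = min(6, (24/37)ε)

Suppose ε > 0. We want δ > 0 with 0 < |s − 1| < δ ⇒ |(-9s + 12)/(s + 11) − (1/4)| < ε.
Combining over a common denominator, (-9s + 12)/(s + 11) − (1/4) = [(-9s + 12)·12 − 3·(s + 11)] / [12·(s + 11)] = -111(s − 1) / (12(s + 11)).
So |(-9s + 12)/(s + 11) − (1/4)| = 111|s − 1| / (12·|s + 11|).
Require δ ≤ 6, so |s + 11| ≥ |12| − |s − 1| > 12 − 6 = 6.
Hence |(-9s + 12)/(s + 11) − (1/4)| < 111|s − 1|/(12·6) = (37/24)|s − 1|, which is < ε once |s − 1| < (24/37)ε.
Take δ = min(6, (24/37)ε). Then 0 < |s − 1| < δ forces both bounds, so |(-9s + 12)/(s + 11) − (1/4)| < ε.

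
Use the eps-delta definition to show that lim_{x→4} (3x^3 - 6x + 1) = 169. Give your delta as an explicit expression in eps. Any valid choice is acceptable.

Let eps > 0 be given. We want delta > 0 such that 0 < |x − 4| < delta implies |(3x^3 - 6x + 1) − 169| < eps.
(3x^3 - 6x + 1) − 169 = 3x^3 - 6x - 168 = (x − 4)(3x^2 + 12x + 42).
So |(3x^3 - 6x + 1) − 169| = |x − 4|·|3x^2 + 12x + 42|.
Require delta ≤ 2. Then |x − 4| < 2 gives |x| < 6, and by the triangle inequality |3x^2 + 12x + 42| ≤ 3·6^2 + 12·6 + 42 = 222.
Hence |(3x^3 - 6x + 1) − 169| ≤ 222|x − 4| < eps provided |x − 4| < eps/222.
Take delta = min(2, eps/222). Then 0 < |x − 4| < delta gives both |x − 4| < 2 and |x − 4| < eps/222, so |(3x^3 - 6x + 1) − 169| < eps.

delta = min(2, eps/222)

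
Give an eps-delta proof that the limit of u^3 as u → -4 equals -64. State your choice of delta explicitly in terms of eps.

delta = min(1, eps/61)

Let eps > 0 be given. We seek delta > 0 with 0 < |u + 4| < delta ⇒ |u^3 + 64| < eps.
Factor: u^3 + 64 = (u + 4)(u^2 - 4u + 16), so |u^3 + 64| = |u + 4|·|u^2 - 4u + 16|.
Restrict delta ≤ 1. Then |u + 4| < 1 gives |u| < 5, so by the triangle inequality |u^2 - 4u + 16| ≤ 5^2 + 4·5 + 16 = 61.
Hence |u^3 + 64| ≤ 61|u + 4|, which is < eps once |u + 4| < eps/61.
Take delta = min(1, eps/61). If 0 < |u + 4| < delta then both bounds hold and |u^3 + 64| ≤ 61|u + 4| < 61·(eps/61) = eps.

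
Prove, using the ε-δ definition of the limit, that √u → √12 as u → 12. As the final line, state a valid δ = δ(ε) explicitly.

δ = min(12, √12·ε)

Let ε > 0. We want δ > 0 such that 0 < |u − 12| < δ implies |√u − √12| < ε.
Multiplying by the conjugate, |√u − √12| = |u − 12|/(√u + √12).
Restrict δ ≤ 12 so that |u − 12| < 12 forces u > 0, and then √u + √12 > √12.
Hence |√u − √12| < |u − 12|/√12, which is < ε once |u − 12| < √12·ε.
Take δ = min(12, √12·ε). If 0 < |u − 12| < δ then u > 0 and |√u − √12| < |u − 12|/√12 < ε.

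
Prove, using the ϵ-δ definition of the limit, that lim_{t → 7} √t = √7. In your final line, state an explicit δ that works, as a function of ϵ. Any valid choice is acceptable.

Suppose ϵ > 0. We want δ > 0 such that 0 < |t − 7| < δ implies |√t − √7| < ϵ.
Rationalise: √t − √7 = (t − 7)/(√t + √7), so |√t − √7| = |t − 7|/(√t + √7).
Restrict δ ≤ 7 so that |t − 7| < 7 forces t > 0, and then √t + √7 > √7.
Hence |√t − √7| < |t − 7|/√7, which is < ϵ once |t − 7| < √7·ϵ.
Take δ = min(7, √7·ϵ). If 0 < |t − 7| < δ then t > 0 and |√t − √7| < |t − 7|/√7 < ϵ.

δ = min(7, √7·ϵ)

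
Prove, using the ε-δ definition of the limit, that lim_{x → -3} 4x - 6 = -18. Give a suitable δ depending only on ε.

Let ε > 0 be given. We need δ > 0 so that 0 < |x + 3| < δ implies |(4x - 6) + 18| < ε.
Since (4x - 6) + 18 = 4(x + 3), we have |(4x - 6) + 18| = 4|x + 3|.
Thus it suffices that |x + 3| < ε/4.
Take δ = ε/4. If 0 < |x + 3| < δ then |(4x - 6) + 18| = 4|x + 3| < 4·(ε/4) = ε.

δ = ε/4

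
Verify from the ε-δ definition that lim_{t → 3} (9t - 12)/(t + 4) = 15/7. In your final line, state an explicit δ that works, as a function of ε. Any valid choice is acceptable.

δ = min(7/2, (49/96)ε)

Fix ε > 0. We want δ > 0 with 0 < |t − 3| < δ ⇒ |(9t - 12)/(t + 4) − (15/7)| < ε.
Combining over a common denominator, (9t - 12)/(t + 4) − (15/7) = [(9t - 12)·7 − 15·(t + 4)] / [7·(t + 4)] = 48(t − 3) / (7(t + 4)).
So |(9t - 12)/(t + 4) − (15/7)| = 48|t − 3| / (7·|t + 4|).
Restrict δ ≤ 7/2. Then |t − 3| < 7/2 gives |t + 4| = |(t − 3) + 7| ≥ 7 − 7/2 = 7/2.
Hence |(9t - 12)/(t + 4) − (15/7)| < 48|t − 3|/(7·(7/2)) = (96/49)|t − 3|, which is < ε once |t − 3| < (49/96)ε.
Take δ = min(7/2, (49/96)ε). Then 0 < |t − 3| < δ forces both bounds, so |(9t - 12)/(t + 4) − (15/7)| < ε.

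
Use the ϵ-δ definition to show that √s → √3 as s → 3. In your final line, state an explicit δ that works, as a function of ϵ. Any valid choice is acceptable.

Suppose ϵ > 0. We want δ > 0 such that 0 < |s − 3| < δ implies |√s − √3| < ϵ.
Multiplying by the conjugate, |√s − √3| = |s − 3|/(√s + √3).
Restrict δ ≤ 3 so that |s − 3| < 3 forces s > 0, and then √s + √3 > √3.
Hence |√s − √3| < |s − 3|/√3, which is < ϵ once |s − 3| < √3·ϵ.
Take δ = min(3, √3·ϵ). If 0 < |s − 3| < δ then s > 0 and |√s − √3| < |s − 3|/√3 < ϵ.

δ = min(3, √3·ϵ)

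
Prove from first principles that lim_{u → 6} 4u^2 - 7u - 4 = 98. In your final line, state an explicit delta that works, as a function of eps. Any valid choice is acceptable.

Suppose eps > 0. We want delta > 0 such that 0 < |u − 6| < delta implies |(4u^2 - 7u - 4) − 98| < eps.
(4u^2 - 7u - 4) − 98 = 4u^2 - 7u - 102 = (u − 6)(4u + 17).
So |(4u^2 - 7u - 4) − 98| = |u − 6|·|4u + 17|.
Assume first that |u − 6| < 1, so |u| < 7. Then |4u + 17| ≤ 4·7 + 17 = 45.
Hence |(4u^2 - 7u - 4) − 98| ≤ 45|u − 6| < eps provided |u − 6| < eps/45.
Take delta = min(1, eps/45). Then 0 < |u − 6| < delta gives both |u − 6| < 1 and |u − 6| < eps/45, so |(4u^2 - 7u - 4) − 98| < eps.

delta = min(1, eps/45)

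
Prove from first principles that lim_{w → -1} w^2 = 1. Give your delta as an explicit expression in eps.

delta = min(1, eps/3)

Let eps > 0. We seek delta > 0 with 0 < |w + 1| < delta ⇒ |w^2 − 1| < eps.
Factor: w^2 − 1 = (w + 1)(w - 1), so |w^2 − 1| = |w + 1|·|w - 1|.
Restrict delta ≤ 1. Then |w + 1| < 1 gives |w| < 2, so by the triangle inequality |w - 1| ≤ 2 + 1 = 3.
Hence |w^2 − 1| ≤ 3|w + 1|, which is < eps once |w + 1| < eps/3.
Take delta = min(1, eps/3). If 0 < |w + 1| < delta then both bounds hold and |w^2 − 1| ≤ 3|w + 1| < 3·(eps/3) = eps.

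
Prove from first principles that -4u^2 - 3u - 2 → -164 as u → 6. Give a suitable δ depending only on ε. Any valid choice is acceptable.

Suppose ε > 0. We want δ > 0 such that 0 < |u − 6| < δ implies |(-4u^2 - 3u - 2) + 164| < ε.
(-4u^2 - 3u - 2) + 164 = -4u^2 - 3u + 162 = (u − 6)(-4u - 27).
So |(-4u^2 - 3u - 2) + 164| = |u − 6|·|-4u - 27|.
Require δ ≤ 1. Then |u − 6| < 1 gives |u| < 7, and by the triangle inequality |-4u - 27| ≤ 4·7 + 27 = 55.
Hence |(-4u^2 - 3u - 2) + 164| ≤ 55|u − 6| < ε provided |u − 6| < ε/55.
Choosing δ = min(1, ε/55) ensures both conditions, hence |(-4u^2 - 3u - 2) + 164| < ε.

δ = min(1, ε/55)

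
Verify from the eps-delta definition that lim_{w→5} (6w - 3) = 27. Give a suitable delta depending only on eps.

Suppose eps > 0. We need delta > 0 so that 0 < |w − 5| < delta implies |(6w - 3) − 27| < eps.
Since (6w - 3) − 27 = 6(w − 5), we have |(6w - 3) − 27| = 6|w − 5|.
So 6|w − 5| < eps exactly when |w − 5| < eps/6.
Take delta = eps/6. If 0 < |w − 5| < delta then |(6w - 3) − 27| = 6|w − 5| < 6·(eps/6) = eps.

delta = eps/6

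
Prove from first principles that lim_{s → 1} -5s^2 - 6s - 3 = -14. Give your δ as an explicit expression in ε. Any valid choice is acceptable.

Suppose ε > 0. We want δ > 0 such that 0 < |s − 1| < δ implies |(-5s^2 - 6s - 3) + 14| < ε.
(-5s^2 - 6s - 3) + 14 = -5s^2 - 6s + 11 = (s − 1)(-5s - 11).
So |(-5s^2 - 6s - 3) + 14| = |s − 1|·|-5s - 11|.
Assume first that |s − 1| < 2, so |s| < 3. Then |-5s - 11| ≤ 5·3 + 11 = 26.
Hence |(-5s^2 - 6s - 3) + 14| ≤ 26|s − 1| < ε provided |s − 1| < ε/26.
Choosing δ = min(2, ε/26) ensures both conditions, hence |(-5s^2 - 6s - 3) + 14| < ε.

δ = min(2, ε/26)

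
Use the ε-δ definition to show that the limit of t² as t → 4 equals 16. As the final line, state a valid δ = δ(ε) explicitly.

Let ε > 0 be given. We seek δ > 0 with 0 < |t − 4| < δ ⇒ |t² − 16| < ε.
Factor: t² − 16 = (t − 4)(t + 4), so |t² − 16| = |t − 4|·|t + 4|.
Restrict δ ≤ 1. Then |t − 4| < 1 gives |t| < 5, so by the triangle inequality |t + 4| ≤ 5 + 4 = 9.
Hence |t² − 16| ≤ 9|t − 4|, which is < ε once |t − 4| < ε/9.
Take δ = min(1, ε/9). If 0 < |t − 4| < δ then both bounds hold and |t² − 16| ≤ 9|t − 4| < 9·(ε/9) = ε.

δ = min(1, ε/9)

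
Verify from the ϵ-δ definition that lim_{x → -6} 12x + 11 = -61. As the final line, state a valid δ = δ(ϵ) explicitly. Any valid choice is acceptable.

Let ϵ > 0 be given. We need δ > 0 so that 0 < |x + 6| < δ implies |(12x + 11) + 61| < ϵ.
Since (12x + 11) + 61 = 12(x + 6), we have |(12x + 11) + 61| = 12|x + 6|.
So 12|x + 6| < ϵ exactly when |x + 6| < ϵ/12.
Take δ = ϵ/12. If 0 < |x + 6| < δ then |(12x + 11) + 61| = 12|x + 6| < 12·(ϵ/12) = ϵ.

δ = ϵ/12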